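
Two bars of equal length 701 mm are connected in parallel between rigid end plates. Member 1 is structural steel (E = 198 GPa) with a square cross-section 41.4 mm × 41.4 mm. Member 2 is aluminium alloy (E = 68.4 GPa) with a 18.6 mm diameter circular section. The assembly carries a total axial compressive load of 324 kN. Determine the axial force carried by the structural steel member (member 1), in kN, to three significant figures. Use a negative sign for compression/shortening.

-307 kN

A_1 = 1714 mm².
A_2 = 271.7 mm².
Equal strain + equilibrium ⇒ each member carries load in proportion to AE: A₁E₁ = 339400000 N, A₂E₂ = 18590000 N, ΣAE = 357900000 N.
F₁ = P·A₁E₁/ΣAE = -324000·339400000/357900000 = -307200 N.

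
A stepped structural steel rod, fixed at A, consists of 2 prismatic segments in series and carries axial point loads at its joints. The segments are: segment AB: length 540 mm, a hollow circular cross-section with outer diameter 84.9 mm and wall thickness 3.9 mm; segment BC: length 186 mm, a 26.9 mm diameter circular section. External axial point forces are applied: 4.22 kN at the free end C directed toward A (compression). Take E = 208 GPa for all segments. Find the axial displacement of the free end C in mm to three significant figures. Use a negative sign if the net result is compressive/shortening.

-0.0177 mm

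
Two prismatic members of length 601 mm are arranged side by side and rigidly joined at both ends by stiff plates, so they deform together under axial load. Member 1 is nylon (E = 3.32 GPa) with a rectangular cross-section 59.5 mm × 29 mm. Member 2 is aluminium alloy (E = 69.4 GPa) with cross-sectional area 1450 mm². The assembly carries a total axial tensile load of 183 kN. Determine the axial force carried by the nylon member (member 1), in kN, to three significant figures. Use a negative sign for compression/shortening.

9.86 kN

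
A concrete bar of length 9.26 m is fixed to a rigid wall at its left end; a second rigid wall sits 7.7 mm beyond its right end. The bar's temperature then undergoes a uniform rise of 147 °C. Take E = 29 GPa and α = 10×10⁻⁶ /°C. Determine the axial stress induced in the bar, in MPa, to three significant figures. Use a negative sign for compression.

-18.5 MPa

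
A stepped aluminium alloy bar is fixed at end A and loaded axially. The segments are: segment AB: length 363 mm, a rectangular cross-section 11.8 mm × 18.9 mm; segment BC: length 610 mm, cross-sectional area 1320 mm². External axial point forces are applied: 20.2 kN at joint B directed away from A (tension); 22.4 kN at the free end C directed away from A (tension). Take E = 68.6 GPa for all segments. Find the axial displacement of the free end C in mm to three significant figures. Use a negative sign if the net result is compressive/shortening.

1.16 mm

Internal axial forces (sectioning from the free end, tension +): N_BC = 22.4 kN, N_AB = 42.6 kN.
A_AB = 223 mm².
δ_AB = 42600·363/(223·68600) = 1.011 mm
δ_BC = 22400·610/(1320·68600) = 0.1509 mm
δ = Σδ_i = 1.162 mm.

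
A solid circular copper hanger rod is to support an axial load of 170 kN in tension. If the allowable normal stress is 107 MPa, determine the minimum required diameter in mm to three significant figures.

Required area A ≥ P/σ_allow = 170000/107 = 1589 mm².
For a solid circular section, d ≥ √(4A/π) = 44.98 mm.

45.0 mm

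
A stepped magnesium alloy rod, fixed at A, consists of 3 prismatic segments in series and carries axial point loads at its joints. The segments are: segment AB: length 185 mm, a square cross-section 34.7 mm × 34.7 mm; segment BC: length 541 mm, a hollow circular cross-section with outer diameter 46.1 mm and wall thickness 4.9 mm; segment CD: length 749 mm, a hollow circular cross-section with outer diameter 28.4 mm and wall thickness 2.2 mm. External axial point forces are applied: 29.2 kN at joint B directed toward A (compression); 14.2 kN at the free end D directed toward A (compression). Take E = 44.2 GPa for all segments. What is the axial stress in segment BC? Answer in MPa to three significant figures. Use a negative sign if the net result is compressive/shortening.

Internal axial forces (sectioning from the free end, tension +): N_CD = -14.2 kN, N_BC = -14.2 kN, N_AB = -43.4 kN.
A_BC = 634.2 mm².
σ_BC = N_BC/A_BC = -14200/634.2 = -22.39 MPa.

-22.4 MPa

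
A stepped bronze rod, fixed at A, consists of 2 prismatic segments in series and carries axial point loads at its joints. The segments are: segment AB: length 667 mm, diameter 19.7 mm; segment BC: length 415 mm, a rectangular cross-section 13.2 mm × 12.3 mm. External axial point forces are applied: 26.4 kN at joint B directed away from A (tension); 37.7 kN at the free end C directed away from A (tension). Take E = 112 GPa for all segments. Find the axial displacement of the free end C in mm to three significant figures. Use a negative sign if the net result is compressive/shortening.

2.11 mm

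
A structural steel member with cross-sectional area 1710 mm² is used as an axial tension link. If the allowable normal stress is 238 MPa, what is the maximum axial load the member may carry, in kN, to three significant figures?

P_max = σ_allow · A = 238 · 1710 = 407000 N = 407 kN.

407 kN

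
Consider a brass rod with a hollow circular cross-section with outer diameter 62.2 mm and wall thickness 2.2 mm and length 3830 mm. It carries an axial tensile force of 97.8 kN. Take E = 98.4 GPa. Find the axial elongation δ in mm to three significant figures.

A = 414.7 mm².
δ_mech = NL/(AE) = 97800·3830/(414.7·98400) = 9.179 mm.

9.18 mm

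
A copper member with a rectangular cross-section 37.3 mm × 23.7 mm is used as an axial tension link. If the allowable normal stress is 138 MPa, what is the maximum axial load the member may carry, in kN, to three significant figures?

122 kN

A = 884 mm².
P_max = σ_allow · A = 138 · 884 = 122000 N = 122 kN.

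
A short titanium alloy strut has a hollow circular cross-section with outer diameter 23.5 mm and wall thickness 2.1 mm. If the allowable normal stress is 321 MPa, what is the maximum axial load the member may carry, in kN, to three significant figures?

45.3 kN

A = 141.2 mm².
P_max = σ_allow · A = 321 · 141.2 = 45320 N = 45.32 kN.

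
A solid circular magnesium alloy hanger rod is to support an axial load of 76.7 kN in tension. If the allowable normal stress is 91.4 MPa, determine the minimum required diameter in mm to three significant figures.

Required area A ≥ P/σ_allow = 76700/91.4 = 839.2 mm².
For a solid circular section, d ≥ √(4A/π) = 32.69 mm.

32.7 mm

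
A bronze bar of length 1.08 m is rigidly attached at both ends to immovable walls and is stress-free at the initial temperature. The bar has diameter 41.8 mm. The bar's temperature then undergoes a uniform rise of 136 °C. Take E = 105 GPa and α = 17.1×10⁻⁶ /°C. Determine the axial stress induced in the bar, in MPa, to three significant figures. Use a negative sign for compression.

-244 MPa

Free thermal expansion αLΔT = 17.1e-6 · 1080 · 136 = 2.512 mm.
The walls impose strain ε = −(2.512)/1080 = -2.3256e-03; σ = Eε = 105000 · -2.3256e-03 = -244.2 MPa.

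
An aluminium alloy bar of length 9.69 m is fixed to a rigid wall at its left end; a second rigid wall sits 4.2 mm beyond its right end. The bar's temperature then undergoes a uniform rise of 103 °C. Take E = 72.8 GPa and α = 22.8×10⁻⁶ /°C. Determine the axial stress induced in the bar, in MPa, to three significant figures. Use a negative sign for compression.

-139 MPa

Free thermal expansion αLΔT = 22.8e-6 · 9690 · 103 = 22.76 mm.
The walls engage after the gap closes; constrained expansion = 22.76 − 4.2 = 18.56 mm.
The walls impose strain ε = −(18.56)/9690 = -1.9150e-03; σ = Eε = 72800 · -1.9150e-03 = -139.4 MPa.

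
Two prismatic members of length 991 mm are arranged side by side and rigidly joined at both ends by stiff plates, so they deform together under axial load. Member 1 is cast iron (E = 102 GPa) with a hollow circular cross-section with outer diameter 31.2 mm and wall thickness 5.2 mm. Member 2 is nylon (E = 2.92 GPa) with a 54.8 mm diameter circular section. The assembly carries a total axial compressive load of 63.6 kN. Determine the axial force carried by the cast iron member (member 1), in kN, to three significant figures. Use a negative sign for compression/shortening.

-54.9 kN

A_1 = 424.7 mm².
A_2 = 2359 mm².
Equal strain + equilibrium ⇒ each member carries load in proportion to AE: A₁E₁ = 43320000 N, A₂E₂ = 6887000 N, ΣAE = 50210000 N.
F₁ = P·A₁E₁/ΣAE = -63600·43320000/50210000 = -54880 N.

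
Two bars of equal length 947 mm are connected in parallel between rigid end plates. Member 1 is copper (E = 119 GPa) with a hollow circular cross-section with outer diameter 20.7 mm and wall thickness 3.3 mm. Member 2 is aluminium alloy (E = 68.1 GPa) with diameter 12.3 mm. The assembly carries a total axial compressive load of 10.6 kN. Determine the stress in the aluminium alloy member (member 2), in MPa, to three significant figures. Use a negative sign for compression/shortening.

-24.4 MPa

A_1 = 180.4 mm².
A_2 = 118.8 mm².
Equal strain + equilibrium ⇒ each member carries load in proportion to AE: A₁E₁ = 21470000 N, A₂E₂ = 8092000 N, ΣAE = 29560000 N.
σ₂ = P·E₂/ΣAE = -10600·68100/29560000 = -24.42 MPa.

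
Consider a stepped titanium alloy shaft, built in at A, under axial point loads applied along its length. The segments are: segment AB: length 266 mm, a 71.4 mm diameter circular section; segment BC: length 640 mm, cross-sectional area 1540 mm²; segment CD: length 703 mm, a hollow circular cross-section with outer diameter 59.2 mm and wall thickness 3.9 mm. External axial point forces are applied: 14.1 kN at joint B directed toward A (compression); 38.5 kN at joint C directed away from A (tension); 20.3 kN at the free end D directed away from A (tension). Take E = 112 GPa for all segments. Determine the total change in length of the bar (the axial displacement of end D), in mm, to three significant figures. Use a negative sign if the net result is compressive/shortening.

Internal axial forces (sectioning from the free end, tension +): N_CD = 20.3 kN, N_BC = 58.8 kN, N_AB = 44.7 kN.
A_AB = 4004 mm².
A_CD = 677.5 mm².
δ_AB = 44700·266/(4004·112000) = 0.02651 mm
δ_BC = 58800·640/(1540·112000) = 0.2182 mm
δ_CD = 20300·703/(677.5·112000) = 0.1881 mm
δ = Σδ_i = 0.4328 mm.

0.433 mm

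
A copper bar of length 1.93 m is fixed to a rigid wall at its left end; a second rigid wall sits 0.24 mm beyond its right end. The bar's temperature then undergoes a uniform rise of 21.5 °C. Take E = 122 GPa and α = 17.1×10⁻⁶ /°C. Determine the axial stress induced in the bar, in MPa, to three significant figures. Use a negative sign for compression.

Free thermal expansion αLΔT = 17.1e-6 · 1930 · 21.5 = 0.7096 mm.
The walls engage after the gap closes; constrained expansion = 0.7096 − 0.24 = 0.4696 mm.
The walls impose strain ε = −(0.4696)/1930 = -2.4330e-04; σ = Eε = 122000 · -2.4330e-04 = -29.68 MPa.

-29.7 MPa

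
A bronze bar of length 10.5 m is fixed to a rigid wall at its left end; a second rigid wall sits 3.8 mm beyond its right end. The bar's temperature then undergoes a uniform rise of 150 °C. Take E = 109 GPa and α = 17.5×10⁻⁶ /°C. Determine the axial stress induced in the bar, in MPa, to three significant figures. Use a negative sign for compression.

Free thermal expansion αLΔT = 17.5e-6 · 10500 · 150 = 27.56 mm.
The walls engage after the gap closes; constrained expansion = 27.56 − 3.8 = 23.76 mm.
The walls impose strain ε = −(23.76)/10500 = -2.2631e-03; σ = Eε = 109000 · -2.2631e-03 = -246.7 MPa.

-247 MPa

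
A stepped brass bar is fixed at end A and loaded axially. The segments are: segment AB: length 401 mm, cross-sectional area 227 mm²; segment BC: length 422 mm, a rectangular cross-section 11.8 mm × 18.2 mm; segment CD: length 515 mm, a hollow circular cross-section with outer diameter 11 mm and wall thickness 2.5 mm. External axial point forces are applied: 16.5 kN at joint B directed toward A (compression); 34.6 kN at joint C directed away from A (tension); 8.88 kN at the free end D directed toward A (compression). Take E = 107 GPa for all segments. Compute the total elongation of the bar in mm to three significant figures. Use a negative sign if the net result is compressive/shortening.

Internal axial forces (sectioning from the free end, tension +): N_CD = -8.88 kN, N_BC = 25.72 kN, N_AB = 9.22 kN.
A_BC = 214.8 mm².
A_CD = 66.76 mm².
δ_AB = 9220·401/(227·107000) = 0.1522 mm
δ_BC = 25720·422/(214.8·107000) = 0.4723 mm
δ_CD = -8880·515/(66.76·107000) = -0.6402 mm
δ = Σδ_i = -0.01567 mm.

-0.0157 mm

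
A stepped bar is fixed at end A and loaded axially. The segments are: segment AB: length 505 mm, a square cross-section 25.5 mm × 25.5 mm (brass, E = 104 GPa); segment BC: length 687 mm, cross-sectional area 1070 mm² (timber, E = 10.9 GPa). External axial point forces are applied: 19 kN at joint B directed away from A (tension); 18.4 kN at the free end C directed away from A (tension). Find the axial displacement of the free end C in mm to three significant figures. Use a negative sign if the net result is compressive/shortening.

1.36 mm

Internal axial forces (sectioning from the free end, tension +): N_BC = 18.4 kN, N_AB = 37.4 kN.
A_AB = 650.2 mm².
δ_AB = 37400·505/(650.2·104000) = 0.2793 mm
δ_BC = 18400·687/(1070·10900) = 1.084 mm
δ = Σδ_i = 1.363 mm.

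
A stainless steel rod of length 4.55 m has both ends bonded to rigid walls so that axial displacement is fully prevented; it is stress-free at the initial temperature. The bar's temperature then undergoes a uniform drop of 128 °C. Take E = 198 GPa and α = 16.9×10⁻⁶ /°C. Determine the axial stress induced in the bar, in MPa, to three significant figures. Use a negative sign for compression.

428 MPa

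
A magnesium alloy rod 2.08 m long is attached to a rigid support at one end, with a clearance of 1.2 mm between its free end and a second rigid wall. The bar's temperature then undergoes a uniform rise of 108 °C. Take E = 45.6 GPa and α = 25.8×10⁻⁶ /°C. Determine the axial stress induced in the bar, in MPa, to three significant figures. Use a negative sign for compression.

Free thermal expansion αLΔT = 25.8e-6 · 2080 · 108 = 5.796 mm.
The walls engage after the gap closes; constrained expansion = 5.796 − 1.2 = 4.596 mm.
The walls impose strain ε = −(4.596)/2080 = -2.2095e-03; σ = Eε = 45600 · -2.2095e-03 = -100.8 MPa.

-101 MPa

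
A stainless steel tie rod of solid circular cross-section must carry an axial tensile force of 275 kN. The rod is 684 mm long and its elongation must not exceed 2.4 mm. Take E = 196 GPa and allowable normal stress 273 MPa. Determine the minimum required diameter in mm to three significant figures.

Required area A ≥ P/σ_allow = 275000/273 = 1007 mm².
For a solid circular section, d ≥ √(4A/π) = 35.81 mm.
Elongation limit: A ≥ PL/(Eδ_allow) = 275000·684/(196000·2.4) = 399.9 mm² ⇒ d ≥ 22.56 mm.
The stress limit governs.

35.8 mm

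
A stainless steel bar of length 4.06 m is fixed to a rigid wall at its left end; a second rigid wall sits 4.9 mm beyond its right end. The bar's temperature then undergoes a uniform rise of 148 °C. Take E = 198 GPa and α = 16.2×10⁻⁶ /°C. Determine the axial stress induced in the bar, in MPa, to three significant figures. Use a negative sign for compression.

Free thermal expansion αLΔT = 16.2e-6 · 4060 · 148 = 9.734 mm.
The walls engage after the gap closes; constrained expansion = 9.734 − 4.9 = 4.834 mm.
The walls impose strain ε = −(4.834)/4060 = -1.1907e-03; σ = Eε = 198000 · -1.1907e-03 = -235.8 MPa.

-236 MPa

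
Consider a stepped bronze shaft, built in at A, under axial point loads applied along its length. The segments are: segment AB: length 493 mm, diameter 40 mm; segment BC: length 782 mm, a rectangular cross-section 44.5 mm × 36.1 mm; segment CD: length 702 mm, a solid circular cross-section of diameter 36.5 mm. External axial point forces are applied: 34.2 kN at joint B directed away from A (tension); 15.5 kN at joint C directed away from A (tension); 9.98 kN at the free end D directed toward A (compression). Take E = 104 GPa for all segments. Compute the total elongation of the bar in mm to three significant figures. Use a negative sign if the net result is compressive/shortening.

Internal axial forces (sectioning from the free end, tension +): N_CD = -9.98 kN, N_BC = 5.52 kN, N_AB = 39.72 kN.
A_AB = 1257 mm².
A_BC = 1606 mm².
A_CD = 1046 mm².
δ_AB = 39720·493/(1257·104000) = 0.1498 mm
δ_BC = 5520·782/(1606·104000) = 0.02584 mm
δ_CD = -9980·702/(1046·104000) = -0.06438 mm
δ = Σδ_i = 0.1113 mm.

0.111 mm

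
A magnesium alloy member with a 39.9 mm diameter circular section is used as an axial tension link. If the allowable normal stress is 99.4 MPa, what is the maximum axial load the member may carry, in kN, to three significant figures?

124 kN

A = 1250 mm².
P_max = σ_allow · A = 99.4 · 1250 = 124300 N = 124.3 kN.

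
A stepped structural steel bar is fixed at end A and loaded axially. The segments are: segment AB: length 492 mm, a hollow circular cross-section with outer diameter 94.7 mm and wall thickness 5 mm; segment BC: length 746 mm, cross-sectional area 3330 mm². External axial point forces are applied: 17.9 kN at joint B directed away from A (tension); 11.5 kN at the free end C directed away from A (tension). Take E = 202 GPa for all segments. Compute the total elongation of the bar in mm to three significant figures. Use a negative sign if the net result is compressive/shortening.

0.0636 mm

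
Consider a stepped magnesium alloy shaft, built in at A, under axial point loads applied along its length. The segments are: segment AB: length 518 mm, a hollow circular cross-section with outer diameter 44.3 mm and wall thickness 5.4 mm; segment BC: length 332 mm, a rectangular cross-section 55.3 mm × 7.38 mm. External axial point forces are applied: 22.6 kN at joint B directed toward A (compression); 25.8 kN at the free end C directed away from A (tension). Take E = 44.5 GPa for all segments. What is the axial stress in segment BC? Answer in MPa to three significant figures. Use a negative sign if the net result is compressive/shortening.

Internal axial forces (sectioning from the free end, tension +): N_BC = 25.8 kN, N_AB = 3.2 kN.
A_BC = 408.1 mm².
σ_BC = N_BC/A_BC = 25800/408.1 = 63.22 MPa.

63.2 MPa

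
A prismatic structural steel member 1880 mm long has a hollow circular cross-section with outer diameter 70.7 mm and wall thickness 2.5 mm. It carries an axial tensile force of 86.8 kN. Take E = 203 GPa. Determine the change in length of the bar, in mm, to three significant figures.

A = 535.6 mm².
δ_mech = NL/(AE) = 86800·1880/(535.6·203000) = 1.501 mm.

1.50 mm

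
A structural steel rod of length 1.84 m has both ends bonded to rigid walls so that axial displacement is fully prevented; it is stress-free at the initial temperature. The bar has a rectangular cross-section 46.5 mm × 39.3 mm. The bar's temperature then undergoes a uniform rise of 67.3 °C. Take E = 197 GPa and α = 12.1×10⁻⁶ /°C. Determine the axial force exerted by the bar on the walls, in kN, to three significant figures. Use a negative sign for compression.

-293 kN

Free thermal expansion αLΔT = 12.1e-6 · 1840 · 67.3 = 1.498 mm.
The walls impose strain ε = −(1.498)/1840 = -8.1433e-04; σ = Eε = 197000 · -8.1433e-04 = -160.4 MPa.
Wall reaction R = σ·A = -160.4·1827 = -293200 N = -293.2 kN.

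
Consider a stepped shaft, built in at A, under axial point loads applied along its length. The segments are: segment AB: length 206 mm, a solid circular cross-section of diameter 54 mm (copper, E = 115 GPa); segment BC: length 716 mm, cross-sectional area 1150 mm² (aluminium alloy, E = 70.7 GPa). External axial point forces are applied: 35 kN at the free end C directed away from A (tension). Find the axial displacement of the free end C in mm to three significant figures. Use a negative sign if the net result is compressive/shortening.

0.336 mm

Internal axial forces (sectioning from the free end, tension +): N_BC = 35 kN, N_AB = 35 kN.
A_AB = 2290 mm².
δ_AB = 35000·206/(2290·115000) = 0.02738 mm
δ_BC = 35000·716/(1150·70700) = 0.3082 mm
δ = Σδ_i = 0.3356 mm.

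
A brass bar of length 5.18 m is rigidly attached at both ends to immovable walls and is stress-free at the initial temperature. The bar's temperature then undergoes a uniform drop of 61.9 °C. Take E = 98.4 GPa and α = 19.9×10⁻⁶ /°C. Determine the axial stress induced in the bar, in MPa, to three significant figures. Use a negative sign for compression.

Free thermal expansion αLΔT = 19.9e-6 · 5180 · -61.9 = -6.381 mm.
The walls impose strain ε = −(-6.381)/5180 = 1.2318e-03; σ = Eε = 98400 · 1.2318e-03 = 121.2 MPa.

121 MPa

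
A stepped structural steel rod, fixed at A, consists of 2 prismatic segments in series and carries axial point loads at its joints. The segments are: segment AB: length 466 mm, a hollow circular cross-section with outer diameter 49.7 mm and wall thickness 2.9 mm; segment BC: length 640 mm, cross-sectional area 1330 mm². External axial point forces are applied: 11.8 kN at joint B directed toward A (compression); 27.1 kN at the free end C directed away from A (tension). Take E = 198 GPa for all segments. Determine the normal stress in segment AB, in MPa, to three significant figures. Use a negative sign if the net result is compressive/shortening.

Internal axial forces (sectioning from the free end, tension +): N_BC = 27.1 kN, N_AB = 15.3 kN.
A_AB = 426.4 mm².
σ_AB = N_AB/A_AB = 15300/426.4 = 35.88 MPa.

35.9 MPa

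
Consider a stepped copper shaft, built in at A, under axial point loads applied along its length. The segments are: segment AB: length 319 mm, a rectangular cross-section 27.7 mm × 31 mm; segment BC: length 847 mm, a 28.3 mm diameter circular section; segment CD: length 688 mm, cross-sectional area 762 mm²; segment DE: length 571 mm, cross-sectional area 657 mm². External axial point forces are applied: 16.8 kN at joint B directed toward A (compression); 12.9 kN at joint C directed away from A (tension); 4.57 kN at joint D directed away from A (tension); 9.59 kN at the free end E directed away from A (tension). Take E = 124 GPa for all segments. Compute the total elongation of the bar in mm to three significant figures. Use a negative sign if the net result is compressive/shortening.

0.495 mm

Internal axial forces (sectioning from the free end, tension +): N_DE = 9.59 kN, N_CD = 14.16 kN, N_BC = 27.06 kN, N_AB = 10.26 kN.
A_AB = 858.7 mm².
A_BC = 629 mm².
δ_AB = 10260·319/(858.7·124000) = 0.03074 mm
δ_BC = 27060·847/(629·124000) = 0.2939 mm
δ_CD = 14160·688/(762·124000) = 0.1031 mm
δ_DE = 9590·571/(657·124000) = 0.06722 mm
δ = Σδ_i = 0.4949 mm.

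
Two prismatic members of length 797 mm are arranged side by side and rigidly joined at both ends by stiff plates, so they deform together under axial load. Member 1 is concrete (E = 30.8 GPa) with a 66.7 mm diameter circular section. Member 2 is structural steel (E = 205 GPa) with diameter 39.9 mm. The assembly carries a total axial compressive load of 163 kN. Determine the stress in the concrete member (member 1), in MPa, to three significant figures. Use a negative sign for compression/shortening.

-13.8 MPa

A_1 = 3494 mm².
A_2 = 1250 mm².
Equal strain + equilibrium ⇒ each member carries load in proportion to AE: A₁E₁ = 107600000 N, A₂E₂ = 256300000 N, ΣAE = 363900000 N.
σ₁ = P·E₁/ΣAE = -163000·30800/363900000 = -13.79 MPa.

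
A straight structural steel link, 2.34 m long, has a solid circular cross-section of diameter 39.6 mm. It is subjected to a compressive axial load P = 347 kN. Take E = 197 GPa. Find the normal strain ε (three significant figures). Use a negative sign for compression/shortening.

-0.00143

A = 1232 mm².
σ = N/A = -281.7 MPa; ε = σ/E = -281.7/197000 = -1.430e-03.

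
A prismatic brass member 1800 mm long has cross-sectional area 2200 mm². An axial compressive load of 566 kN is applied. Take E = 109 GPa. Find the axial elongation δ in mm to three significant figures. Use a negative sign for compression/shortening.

δ_mech = NL/(AE) = -566000·1800/(2200·109000) = -4.249 mm.

-4.25 mm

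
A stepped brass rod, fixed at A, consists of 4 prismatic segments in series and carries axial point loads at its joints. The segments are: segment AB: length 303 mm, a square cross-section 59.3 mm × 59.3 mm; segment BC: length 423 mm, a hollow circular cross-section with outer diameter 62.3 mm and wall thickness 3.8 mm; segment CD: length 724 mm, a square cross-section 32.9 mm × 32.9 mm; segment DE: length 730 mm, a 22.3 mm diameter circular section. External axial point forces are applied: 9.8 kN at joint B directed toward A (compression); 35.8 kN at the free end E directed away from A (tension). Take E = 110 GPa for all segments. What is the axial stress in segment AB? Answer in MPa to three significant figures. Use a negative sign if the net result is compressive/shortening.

7.39 MPa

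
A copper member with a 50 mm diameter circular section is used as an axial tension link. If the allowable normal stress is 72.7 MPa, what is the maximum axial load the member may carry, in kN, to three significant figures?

A = 1963 mm².
P_max = σ_allow · A = 72.7 · 1963 = 142700 N = 142.7 kN.

143 kN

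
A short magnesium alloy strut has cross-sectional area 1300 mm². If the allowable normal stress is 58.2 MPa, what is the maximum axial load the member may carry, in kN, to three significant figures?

P_max = σ_allow · A = 58.2 · 1300 = 75660 N = 75.66 kN.

75.7 kN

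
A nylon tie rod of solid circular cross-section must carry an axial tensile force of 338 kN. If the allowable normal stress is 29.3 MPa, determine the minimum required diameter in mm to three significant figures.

Required area A ≥ P/σ_allow = 338000/29.3 = 11540 mm².
For a solid circular section, d ≥ √(4A/π) = 121.2 mm.

121 mm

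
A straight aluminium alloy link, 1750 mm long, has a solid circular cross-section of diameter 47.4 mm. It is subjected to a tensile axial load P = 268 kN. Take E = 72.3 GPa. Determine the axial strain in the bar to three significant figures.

0.00210

A = 1765 mm².
σ = N/A = 151.9 MPa; ε = σ/E = 151.9/72300 = 2.101e-03.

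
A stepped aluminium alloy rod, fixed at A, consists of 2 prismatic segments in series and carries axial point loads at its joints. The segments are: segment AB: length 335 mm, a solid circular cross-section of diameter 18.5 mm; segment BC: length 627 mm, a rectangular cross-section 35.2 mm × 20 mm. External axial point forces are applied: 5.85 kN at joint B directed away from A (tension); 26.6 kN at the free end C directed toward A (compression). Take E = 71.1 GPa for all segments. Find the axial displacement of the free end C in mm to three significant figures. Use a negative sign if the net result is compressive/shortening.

Internal axial forces (sectioning from the free end, tension +): N_BC = -26.6 kN, N_AB = -20.75 kN.
A_AB = 268.8 mm².
A_BC = 704 mm².
δ_AB = -20750·335/(268.8·71100) = -0.3637 mm
δ_BC = -26600·627/(704·71100) = -0.3332 mm
δ = Σδ_i = -0.6969 mm.

-0.697 mm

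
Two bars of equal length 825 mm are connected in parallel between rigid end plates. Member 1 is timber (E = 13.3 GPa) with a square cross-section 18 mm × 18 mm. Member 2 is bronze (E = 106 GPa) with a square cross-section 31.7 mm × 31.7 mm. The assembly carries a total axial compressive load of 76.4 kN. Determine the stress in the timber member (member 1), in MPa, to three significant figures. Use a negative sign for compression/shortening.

A_1 = 324 mm².
A_2 = 1005 mm².
Equal strain + equilibrium ⇒ each member carries load in proportion to AE: A₁E₁ = 4309000 N, A₂E₂ = 106500000 N, ΣAE = 110800000 N.
σ₁ = P·E₁/ΣAE = -76400·13300/110800000 = -9.168 MPa.

-9.17 MPa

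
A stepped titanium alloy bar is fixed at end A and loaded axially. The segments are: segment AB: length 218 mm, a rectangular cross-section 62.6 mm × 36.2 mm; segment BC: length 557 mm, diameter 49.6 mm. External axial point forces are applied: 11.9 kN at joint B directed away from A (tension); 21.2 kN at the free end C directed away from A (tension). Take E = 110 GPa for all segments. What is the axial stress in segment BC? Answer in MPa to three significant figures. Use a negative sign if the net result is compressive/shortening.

Internal axial forces (sectioning from the free end, tension +): N_BC = 21.2 kN, N_AB = 33.1 kN.
A_BC = 1932 mm².
σ_BC = N_BC/A_BC = 21200/1932 = 10.97 MPa.

11.0 MPa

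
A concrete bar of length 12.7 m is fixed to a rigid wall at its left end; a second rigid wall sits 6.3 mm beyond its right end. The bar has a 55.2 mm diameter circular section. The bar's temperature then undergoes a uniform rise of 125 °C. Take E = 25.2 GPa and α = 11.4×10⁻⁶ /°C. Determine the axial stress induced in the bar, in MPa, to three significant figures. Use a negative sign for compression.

Free thermal expansion αLΔT = 11.4e-6 · 12700 · 125 = 18.1 mm.
The walls engage after the gap closes; constrained expansion = 18.1 − 6.3 = 11.8 mm.
The walls impose strain ε = −(11.8)/12700 = -9.2894e-04; σ = Eε = 25200 · -9.2894e-04 = -23.41 MPa.

-23.4 MPa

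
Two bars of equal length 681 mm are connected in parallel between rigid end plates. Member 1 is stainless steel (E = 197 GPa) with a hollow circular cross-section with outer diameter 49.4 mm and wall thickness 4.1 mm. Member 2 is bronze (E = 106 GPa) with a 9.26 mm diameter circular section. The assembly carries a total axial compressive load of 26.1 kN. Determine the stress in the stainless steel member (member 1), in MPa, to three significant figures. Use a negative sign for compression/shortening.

A_1 = 583.5 mm².
A_2 = 67.35 mm².
Equal strain + equilibrium ⇒ each member carries load in proportion to AE: A₁E₁ = 114900000 N, A₂E₂ = 7139000 N, ΣAE = 122100000 N.
σ₁ = P·E₁/ΣAE = -26100·197000/122100000 = -42.12 MPa.

-42.1 MPa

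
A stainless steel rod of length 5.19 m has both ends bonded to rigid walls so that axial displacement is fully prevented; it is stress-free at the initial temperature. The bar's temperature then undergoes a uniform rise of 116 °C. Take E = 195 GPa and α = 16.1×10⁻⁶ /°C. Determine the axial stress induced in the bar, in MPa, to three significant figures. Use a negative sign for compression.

-364 MPa

Free thermal expansion αLΔT = 16.1e-6 · 5190 · 116 = 9.693 mm.
The walls impose strain ε = −(9.693)/5190 = -1.8676e-03; σ = Eε = 195000 · -1.8676e-03 = -364.2 MPa.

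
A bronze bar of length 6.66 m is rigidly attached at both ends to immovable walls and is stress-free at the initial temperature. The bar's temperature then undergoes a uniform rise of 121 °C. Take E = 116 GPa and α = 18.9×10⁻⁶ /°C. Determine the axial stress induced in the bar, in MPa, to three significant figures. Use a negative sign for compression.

-265 MPa

Free thermal expansion αLΔT = 18.9e-6 · 6660 · 121 = 15.23 mm.
The walls impose strain ε = −(15.23)/6660 = -2.2869e-03; σ = Eε = 116000 · -2.2869e-03 = -265.3 MPa.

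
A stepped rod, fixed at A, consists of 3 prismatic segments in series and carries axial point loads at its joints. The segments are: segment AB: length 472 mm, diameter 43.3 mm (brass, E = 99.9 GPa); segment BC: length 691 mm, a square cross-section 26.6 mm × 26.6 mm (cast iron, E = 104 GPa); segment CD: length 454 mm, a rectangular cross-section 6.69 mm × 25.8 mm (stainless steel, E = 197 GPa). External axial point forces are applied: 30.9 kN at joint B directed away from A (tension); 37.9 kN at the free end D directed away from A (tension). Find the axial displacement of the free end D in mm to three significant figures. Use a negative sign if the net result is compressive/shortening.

Internal axial forces (sectioning from the free end, tension +): N_CD = 37.9 kN, N_BC = 37.9 kN, N_AB = 68.8 kN.
A_AB = 1473 mm².
A_BC = 707.6 mm².
A_CD = 172.6 mm².
δ_AB = 68800·472/(1473·99900) = 0.2207 mm
δ_BC = 37900·691/(707.6·104000) = 0.3559 mm
δ_CD = 37900·454/(172.6·197000) = 0.506 mm
δ = Σδ_i = 1.083 mm.

1.08 mm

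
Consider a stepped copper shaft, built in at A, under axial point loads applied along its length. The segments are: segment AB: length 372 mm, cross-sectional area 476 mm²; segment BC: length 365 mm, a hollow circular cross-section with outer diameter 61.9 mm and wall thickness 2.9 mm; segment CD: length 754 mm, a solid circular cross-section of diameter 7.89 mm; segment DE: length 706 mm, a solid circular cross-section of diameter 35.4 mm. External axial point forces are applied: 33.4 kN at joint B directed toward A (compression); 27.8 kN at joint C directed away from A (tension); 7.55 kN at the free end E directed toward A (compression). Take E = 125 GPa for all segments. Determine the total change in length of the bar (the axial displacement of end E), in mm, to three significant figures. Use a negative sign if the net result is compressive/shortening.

-0.947 mm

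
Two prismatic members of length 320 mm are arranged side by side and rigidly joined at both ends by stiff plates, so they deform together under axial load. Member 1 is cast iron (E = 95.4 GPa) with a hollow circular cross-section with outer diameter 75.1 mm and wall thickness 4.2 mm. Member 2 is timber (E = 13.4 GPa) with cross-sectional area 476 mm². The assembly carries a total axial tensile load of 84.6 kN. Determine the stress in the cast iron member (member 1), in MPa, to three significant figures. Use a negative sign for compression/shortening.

84.4 MPa

A_1 = 935.5 mm².
Equal strain + equilibrium ⇒ each member carries load in proportion to AE: A₁E₁ = 89250000 N, A₂E₂ = 6378000 N, ΣAE = 95630000 N.
σ₁ = P·E₁/ΣAE = 84600·95400/95630000 = 84.4 MPa.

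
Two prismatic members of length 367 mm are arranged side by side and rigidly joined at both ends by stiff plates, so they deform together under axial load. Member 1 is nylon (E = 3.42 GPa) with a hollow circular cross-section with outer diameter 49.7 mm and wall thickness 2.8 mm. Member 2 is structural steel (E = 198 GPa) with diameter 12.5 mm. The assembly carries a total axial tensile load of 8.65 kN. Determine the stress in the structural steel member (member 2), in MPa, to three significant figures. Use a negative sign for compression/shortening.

66.6 MPa

A_1 = 412.6 mm².
A_2 = 122.7 mm².
Equal strain + equilibrium ⇒ each member carries load in proportion to AE: A₁E₁ = 1411000 N, A₂E₂ = 24300000 N, ΣAE = 25710000 N.
σ₂ = P·E₂/ΣAE = 8650·198000/25710000 = 66.62 MPa.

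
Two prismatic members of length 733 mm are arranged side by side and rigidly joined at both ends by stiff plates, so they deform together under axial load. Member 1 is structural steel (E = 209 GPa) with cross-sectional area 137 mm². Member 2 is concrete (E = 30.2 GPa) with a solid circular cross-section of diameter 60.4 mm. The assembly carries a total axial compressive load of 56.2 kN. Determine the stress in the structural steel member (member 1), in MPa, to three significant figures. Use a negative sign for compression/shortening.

-102 MPa

A_2 = 2865 mm².
Equal strain + equilibrium ⇒ each member carries load in proportion to AE: A₁E₁ = 28630000 N, A₂E₂ = 86530000 N, ΣAE = 115200000 N.
σ₁ = P·E₁/ΣAE = -56200·209000/115200000 = -102 MPa.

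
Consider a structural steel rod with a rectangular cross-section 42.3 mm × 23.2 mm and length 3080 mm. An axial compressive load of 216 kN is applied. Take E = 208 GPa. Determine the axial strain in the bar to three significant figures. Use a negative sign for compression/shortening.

-0.00106

A = 981.4 mm².
σ = N/A = -220.1 MPa; ε = σ/E = -220.1/208000 = -1.058e-03.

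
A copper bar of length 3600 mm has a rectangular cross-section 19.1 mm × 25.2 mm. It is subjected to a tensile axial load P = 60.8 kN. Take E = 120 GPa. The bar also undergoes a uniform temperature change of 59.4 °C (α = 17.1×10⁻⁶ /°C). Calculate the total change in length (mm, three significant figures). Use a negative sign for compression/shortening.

A = 481.3 mm².
δ_mech = NL/(AE) = 60800·3600/(481.3·120000) = 3.79 mm.
δ_thermal = αLΔT = 17.1e-6·3600·59.4 = 3.657 mm.
δ = δ_mech + δ_thermal = 7.446 mm.

7.45 mm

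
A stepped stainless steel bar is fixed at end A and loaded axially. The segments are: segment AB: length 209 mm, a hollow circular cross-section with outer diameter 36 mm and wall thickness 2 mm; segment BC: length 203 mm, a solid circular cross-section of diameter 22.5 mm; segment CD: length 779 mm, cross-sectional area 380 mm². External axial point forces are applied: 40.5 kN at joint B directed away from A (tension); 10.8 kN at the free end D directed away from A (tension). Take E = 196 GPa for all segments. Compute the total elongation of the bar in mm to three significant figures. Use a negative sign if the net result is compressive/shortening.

Internal axial forces (sectioning from the free end, tension +): N_CD = 10.8 kN, N_BC = 10.8 kN, N_AB = 51.3 kN.
A_AB = 213.6 mm².
A_BC = 397.6 mm².
δ_AB = 51300·209/(213.6·196000) = 0.2561 mm
δ_BC = 10800·203/(397.6·196000) = 0.02813 mm
δ_CD = 10800·779/(380·196000) = 0.113 mm
δ = Σδ_i = 0.3972 mm.

0.397 mm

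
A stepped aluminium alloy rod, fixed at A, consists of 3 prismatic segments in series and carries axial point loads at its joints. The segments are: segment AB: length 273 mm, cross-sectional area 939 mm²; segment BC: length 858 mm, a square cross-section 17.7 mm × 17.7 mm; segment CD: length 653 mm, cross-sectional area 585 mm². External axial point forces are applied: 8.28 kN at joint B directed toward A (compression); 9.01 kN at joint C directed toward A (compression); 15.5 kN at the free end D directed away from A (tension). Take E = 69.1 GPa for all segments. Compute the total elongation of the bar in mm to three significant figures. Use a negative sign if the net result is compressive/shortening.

0.500 mm

Internal axial forces (sectioning from the free end, tension +): N_CD = 15.5 kN, N_BC = 6.49 kN, N_AB = -1.79 kN.
A_BC = 313.3 mm².
δ_AB = -1790·273/(939·69100) = -0.007531 mm
δ_BC = 6490·858/(313.3·69100) = 0.2572 mm
δ_CD = 15500·653/(585·69100) = 0.2504 mm
δ = Σδ_i = 0.5001 mm.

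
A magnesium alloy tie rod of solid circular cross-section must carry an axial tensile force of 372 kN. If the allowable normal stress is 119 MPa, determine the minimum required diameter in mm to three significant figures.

63.1 mm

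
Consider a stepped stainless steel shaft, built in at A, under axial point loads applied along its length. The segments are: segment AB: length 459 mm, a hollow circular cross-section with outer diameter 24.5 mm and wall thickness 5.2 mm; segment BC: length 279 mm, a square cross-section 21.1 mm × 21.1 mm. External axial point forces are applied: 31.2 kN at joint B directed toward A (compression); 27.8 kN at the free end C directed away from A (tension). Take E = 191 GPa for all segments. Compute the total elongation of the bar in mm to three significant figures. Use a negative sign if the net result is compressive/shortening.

Internal axial forces (sectioning from the free end, tension +): N_BC = 27.8 kN, N_AB = -3.4 kN.
A_AB = 315.3 mm².
A_BC = 445.2 mm².
δ_AB = -3400·459/(315.3·191000) = -0.02591 mm
δ_BC = 27800·279/(445.2·191000) = 0.09121 mm
δ = Σδ_i = 0.0653 mm.

0.0653 mm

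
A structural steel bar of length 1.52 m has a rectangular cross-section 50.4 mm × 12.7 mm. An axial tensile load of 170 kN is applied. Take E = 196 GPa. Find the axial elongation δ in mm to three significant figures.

2.06 mm

A = 640.1 mm².
δ_mech = NL/(AE) = 170000·1520/(640.1·196000) = 2.06 mm.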